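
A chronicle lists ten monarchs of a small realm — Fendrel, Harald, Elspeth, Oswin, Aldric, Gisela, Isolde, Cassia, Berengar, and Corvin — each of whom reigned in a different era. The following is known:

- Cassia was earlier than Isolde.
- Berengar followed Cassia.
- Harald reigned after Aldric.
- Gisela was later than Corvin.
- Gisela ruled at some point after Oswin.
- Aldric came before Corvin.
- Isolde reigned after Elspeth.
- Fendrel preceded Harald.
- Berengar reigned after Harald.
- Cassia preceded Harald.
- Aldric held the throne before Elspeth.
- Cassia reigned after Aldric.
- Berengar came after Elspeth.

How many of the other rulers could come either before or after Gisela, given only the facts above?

Forced before Gisela: Aldric, Corvin, and Oswin.
That leaves Berengar, Cassia, Elspeth, Fendrel, Harald, and Isolde with no forced order relative to Gisela — 6.

6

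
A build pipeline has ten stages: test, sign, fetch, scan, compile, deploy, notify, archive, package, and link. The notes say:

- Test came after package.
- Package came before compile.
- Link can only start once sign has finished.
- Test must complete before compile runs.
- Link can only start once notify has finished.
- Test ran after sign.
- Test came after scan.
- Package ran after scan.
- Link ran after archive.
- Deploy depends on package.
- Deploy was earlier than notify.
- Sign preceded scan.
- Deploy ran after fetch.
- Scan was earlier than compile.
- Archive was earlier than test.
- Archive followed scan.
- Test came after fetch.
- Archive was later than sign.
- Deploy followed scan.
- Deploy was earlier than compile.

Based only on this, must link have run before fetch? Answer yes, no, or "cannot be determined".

Tracing the constraints gives fetch → deploy → notify → link, so fetch must come before link.
That means link cannot be before fetch.

no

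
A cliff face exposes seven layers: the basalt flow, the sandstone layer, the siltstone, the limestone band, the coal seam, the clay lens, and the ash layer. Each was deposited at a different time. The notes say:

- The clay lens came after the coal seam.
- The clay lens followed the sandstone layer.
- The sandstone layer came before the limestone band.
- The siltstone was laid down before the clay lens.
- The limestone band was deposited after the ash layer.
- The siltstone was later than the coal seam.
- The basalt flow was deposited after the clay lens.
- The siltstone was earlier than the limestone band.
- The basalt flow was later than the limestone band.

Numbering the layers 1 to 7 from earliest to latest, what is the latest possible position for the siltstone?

The siltstone must come before the basalt flow, the clay lens, and the limestone band — 3 layers forced after it.
Everything else can be placed before the siltstone in some valid order, so the siltstone can sit as late as position 7 − 3 = 4.

4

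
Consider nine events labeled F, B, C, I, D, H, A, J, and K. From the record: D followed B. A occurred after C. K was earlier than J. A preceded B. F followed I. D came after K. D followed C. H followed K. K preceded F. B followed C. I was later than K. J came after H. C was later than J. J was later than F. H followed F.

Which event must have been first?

K has a chain of constraints placing it before every other event, so K must be first.

K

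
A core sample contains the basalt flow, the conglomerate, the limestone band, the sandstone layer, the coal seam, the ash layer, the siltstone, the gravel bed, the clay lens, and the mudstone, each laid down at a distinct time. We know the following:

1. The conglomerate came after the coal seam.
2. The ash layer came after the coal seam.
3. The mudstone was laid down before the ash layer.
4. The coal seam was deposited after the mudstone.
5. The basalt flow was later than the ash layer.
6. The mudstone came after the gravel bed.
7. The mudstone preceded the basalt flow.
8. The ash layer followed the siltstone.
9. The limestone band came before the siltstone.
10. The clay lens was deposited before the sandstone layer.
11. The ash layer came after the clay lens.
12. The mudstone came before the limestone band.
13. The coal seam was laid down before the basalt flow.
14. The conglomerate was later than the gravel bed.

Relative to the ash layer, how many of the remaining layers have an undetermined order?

2

Forced before the ash layer: the clay lens, the coal seam, the gravel bed, the limestone band, the mudstone, and the siltstone; forced after the ash layer: the basalt flow.
That leaves the conglomerate and the sandstone layer with no forced order relative to the ash layer — 2.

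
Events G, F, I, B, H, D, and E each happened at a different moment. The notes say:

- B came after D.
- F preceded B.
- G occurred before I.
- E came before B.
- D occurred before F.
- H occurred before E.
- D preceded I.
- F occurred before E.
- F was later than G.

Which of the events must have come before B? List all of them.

D, E, F, G, H

Directly stated before B: D, E, and F.
G reaches B via G → F → B.
H reaches B via H → E → B.
No chain forces I ahead of B.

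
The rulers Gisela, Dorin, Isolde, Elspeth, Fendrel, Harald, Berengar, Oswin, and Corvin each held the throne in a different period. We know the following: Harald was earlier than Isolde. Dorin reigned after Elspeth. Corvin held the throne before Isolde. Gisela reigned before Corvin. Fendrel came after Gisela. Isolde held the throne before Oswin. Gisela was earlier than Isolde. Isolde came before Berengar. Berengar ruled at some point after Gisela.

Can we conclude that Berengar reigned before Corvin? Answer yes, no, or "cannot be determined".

no

Tracing the constraints gives Corvin → Isolde → Berengar, so Corvin must come before Berengar.
That means Berengar cannot be before Corvin.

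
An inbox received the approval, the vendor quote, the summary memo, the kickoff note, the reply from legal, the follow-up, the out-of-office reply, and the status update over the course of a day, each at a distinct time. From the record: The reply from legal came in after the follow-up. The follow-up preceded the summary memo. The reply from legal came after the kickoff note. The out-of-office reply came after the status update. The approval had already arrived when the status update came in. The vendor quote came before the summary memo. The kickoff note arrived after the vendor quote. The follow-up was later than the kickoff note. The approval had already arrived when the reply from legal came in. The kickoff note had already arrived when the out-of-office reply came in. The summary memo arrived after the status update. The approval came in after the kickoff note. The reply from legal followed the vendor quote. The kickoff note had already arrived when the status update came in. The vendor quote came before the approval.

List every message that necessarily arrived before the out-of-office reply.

Directly stated before the out-of-office reply: the kickoff note and the status update.
The approval reaches the out-of-office reply via the approval → the status update → the out-of-office reply.
The vendor quote reaches the out-of-office reply via the vendor quote → the kickoff note → the out-of-office reply.

the approval, the kickoff note, the status update, the vendor quote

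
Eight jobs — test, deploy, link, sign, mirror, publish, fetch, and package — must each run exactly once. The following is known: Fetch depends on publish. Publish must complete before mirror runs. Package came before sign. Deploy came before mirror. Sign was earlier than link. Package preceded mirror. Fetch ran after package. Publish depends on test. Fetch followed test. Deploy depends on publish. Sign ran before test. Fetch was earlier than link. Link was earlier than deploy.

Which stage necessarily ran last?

mirror

Every other stage has a chain of constraints placing it before mirror, so mirror is last.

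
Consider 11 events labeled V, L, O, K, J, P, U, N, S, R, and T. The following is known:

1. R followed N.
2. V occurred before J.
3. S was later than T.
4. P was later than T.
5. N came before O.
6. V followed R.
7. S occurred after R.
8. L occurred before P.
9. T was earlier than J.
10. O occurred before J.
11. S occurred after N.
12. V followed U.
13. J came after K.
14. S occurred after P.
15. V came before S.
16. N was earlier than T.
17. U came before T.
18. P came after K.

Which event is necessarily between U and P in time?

Tracing the constraints gives U → T → P, so T sits after U and before P.
No other event is forced both after U and before P.

T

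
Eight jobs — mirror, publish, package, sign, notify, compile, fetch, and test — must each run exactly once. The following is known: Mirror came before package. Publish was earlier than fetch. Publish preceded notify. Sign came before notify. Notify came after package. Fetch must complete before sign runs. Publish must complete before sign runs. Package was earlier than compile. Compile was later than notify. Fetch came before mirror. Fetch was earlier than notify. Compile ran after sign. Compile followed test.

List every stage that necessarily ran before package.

fetch, mirror, publish

Directly stated before package: mirror.
Fetch reaches package via fetch → mirror → package.
Publish reaches package via publish → fetch → mirror → package.
No chain forces sign (or any of the others) ahead of package.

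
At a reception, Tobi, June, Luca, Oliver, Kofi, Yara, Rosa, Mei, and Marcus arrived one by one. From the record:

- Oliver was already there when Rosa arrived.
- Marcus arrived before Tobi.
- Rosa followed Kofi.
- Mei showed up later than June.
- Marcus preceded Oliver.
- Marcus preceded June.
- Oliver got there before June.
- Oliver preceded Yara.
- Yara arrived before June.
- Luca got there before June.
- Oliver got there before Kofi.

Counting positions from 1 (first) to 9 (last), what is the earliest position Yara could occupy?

3

Marcus and Oliver must both come before Yara — 2 forced predecessors.
Nothing else is forced ahead of Yara, so their earliest slot is position 2 + 1 = 3.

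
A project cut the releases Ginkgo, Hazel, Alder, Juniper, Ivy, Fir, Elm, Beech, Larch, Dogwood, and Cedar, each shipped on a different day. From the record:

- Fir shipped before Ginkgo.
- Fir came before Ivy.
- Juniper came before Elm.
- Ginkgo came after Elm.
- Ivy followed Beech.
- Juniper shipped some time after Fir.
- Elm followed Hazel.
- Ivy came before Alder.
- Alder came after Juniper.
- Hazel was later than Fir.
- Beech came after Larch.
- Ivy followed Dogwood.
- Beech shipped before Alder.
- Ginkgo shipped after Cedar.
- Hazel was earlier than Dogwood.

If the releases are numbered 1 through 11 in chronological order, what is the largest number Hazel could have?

6

Hazel must come before Alder, Dogwood, Elm, Ginkgo, and Ivy — 5 releases forced after it.
Everything else can be placed before Hazel in some valid order, so Hazel can sit as late as position 11 − 5 = 6.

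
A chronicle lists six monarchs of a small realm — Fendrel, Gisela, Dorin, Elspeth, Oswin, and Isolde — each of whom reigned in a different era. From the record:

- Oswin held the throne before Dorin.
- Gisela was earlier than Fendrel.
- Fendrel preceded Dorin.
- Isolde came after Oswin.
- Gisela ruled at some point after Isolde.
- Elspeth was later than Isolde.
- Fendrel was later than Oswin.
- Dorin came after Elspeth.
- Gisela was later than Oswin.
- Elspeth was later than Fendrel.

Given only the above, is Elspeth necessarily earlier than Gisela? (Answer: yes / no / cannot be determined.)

Tracing the constraints gives Gisela → Fendrel → Elspeth, so Gisela must come before Elspeth.
That means Elspeth cannot be before Gisela.

no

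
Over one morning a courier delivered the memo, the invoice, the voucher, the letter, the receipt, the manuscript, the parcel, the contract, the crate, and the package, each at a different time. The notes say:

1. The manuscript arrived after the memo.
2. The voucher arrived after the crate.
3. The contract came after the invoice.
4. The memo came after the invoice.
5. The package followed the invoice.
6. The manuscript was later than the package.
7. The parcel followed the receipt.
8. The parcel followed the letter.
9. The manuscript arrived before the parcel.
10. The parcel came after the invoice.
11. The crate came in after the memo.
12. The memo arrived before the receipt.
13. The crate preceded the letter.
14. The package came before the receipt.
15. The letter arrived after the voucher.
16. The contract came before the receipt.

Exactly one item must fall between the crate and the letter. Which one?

the voucher

Tracing the constraints gives the crate → the voucher → the letter, so the voucher sits after the crate and before the letter.
No other item is forced both after the crate and before the letter.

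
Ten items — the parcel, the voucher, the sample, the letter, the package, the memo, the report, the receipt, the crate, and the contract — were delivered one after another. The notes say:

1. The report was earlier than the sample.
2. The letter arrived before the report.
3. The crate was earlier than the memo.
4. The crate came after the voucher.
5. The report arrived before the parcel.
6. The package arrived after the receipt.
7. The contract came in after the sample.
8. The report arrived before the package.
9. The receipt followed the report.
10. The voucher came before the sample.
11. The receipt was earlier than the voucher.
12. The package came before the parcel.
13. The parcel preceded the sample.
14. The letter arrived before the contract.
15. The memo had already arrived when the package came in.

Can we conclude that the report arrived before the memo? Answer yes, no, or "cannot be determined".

yes

Chain the constraints: the report → the receipt → the voucher → the crate → the memo. Each link is directly stated, so the report comes before the memo.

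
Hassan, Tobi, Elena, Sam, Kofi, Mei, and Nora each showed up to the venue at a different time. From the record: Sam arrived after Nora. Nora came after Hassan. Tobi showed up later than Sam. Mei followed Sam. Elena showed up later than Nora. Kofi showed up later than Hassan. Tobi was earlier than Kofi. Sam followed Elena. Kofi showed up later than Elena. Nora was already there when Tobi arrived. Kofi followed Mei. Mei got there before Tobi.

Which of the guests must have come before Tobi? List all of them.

Directly stated before Tobi: Mei, Nora, and Sam.
Elena reaches Tobi via Elena → Sam → Tobi.
Hassan reaches Tobi via Hassan → Nora → Tobi.
No chain forces Kofi ahead of Tobi.

Elena, Hassan, Mei, Nora, Sam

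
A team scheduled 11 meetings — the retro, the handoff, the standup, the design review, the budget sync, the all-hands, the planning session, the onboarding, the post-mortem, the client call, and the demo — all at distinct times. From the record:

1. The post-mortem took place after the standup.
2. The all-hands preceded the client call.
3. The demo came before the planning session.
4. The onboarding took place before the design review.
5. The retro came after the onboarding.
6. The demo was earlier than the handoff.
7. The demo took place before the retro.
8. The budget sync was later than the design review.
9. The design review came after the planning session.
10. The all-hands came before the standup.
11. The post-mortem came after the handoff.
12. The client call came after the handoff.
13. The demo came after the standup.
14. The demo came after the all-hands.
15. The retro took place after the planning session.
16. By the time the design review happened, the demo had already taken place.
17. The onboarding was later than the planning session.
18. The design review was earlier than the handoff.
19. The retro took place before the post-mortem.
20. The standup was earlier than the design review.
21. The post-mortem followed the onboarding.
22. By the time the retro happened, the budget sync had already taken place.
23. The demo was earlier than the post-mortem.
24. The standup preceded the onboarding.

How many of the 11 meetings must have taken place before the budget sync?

6

Directly stated before the budget sync: the design review.
The all-hands reaches the budget sync via the all-hands → the standup → the design review → the budget sync.
The demo reaches the budget sync via the demo → the design review → the budget sync.
The onboarding reaches the budget sync via the onboarding → the design review → the budget sync.
Likewise the planning session and the standup each reach the budget sync by chaining the stated constraints.
No chain forces the handoff (or any of the others) ahead of the budget sync.
That's the all-hands, the demo, the design review, the onboarding, the planning session, and the standup — 6 in all.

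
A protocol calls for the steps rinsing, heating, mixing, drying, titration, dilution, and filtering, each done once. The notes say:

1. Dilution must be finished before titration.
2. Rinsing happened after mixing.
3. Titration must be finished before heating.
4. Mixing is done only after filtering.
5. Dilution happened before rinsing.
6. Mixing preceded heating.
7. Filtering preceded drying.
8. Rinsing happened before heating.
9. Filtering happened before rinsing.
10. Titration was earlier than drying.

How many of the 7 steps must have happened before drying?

3

Directly stated before drying: filtering and titration.
Dilution reaches drying via dilution → titration → drying.
No chain forces mixing (or any of the others) ahead of drying.
That's dilution, filtering, and titration — 3 in all.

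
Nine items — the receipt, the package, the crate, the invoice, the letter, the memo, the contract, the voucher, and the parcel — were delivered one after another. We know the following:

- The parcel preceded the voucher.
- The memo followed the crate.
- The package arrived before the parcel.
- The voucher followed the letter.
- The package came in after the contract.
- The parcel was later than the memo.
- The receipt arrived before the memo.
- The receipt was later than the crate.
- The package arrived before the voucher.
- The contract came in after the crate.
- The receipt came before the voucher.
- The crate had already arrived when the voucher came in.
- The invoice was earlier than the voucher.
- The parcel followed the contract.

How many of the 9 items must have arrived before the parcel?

Directly stated before the parcel: the contract, the memo, and the package.
The crate reaches the parcel via the crate → the contract → the parcel.
The receipt reaches the parcel via the receipt → the memo → the parcel.
That's the contract, the crate, the memo, the package, and the receipt — 5 in all.

5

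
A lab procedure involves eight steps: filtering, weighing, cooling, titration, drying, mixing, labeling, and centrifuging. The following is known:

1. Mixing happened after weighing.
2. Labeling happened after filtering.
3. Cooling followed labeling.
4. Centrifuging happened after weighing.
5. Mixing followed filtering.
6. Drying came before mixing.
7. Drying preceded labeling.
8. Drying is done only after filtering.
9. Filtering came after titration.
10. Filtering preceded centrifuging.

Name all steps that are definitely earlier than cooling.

Directly stated before cooling: labeling.
Drying reaches cooling via drying → labeling → cooling.
Filtering reaches cooling via filtering → labeling → cooling.
Titration reaches cooling via titration → filtering → labeling → cooling.
No chain forces centrifuging (or any of the others) ahead of cooling.

drying, filtering, labeling, titration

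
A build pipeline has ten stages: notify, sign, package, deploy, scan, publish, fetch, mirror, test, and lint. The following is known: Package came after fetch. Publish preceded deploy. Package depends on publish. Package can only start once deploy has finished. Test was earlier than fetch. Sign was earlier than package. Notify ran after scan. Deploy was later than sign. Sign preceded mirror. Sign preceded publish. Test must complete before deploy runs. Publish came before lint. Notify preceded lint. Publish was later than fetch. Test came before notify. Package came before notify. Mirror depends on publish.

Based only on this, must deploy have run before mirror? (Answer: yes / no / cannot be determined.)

No chain of stated constraints runs from deploy to mirror, and none runs from mirror to deploy either.
So the relative order of deploy and mirror is not fixed by the given facts.

cannot be determined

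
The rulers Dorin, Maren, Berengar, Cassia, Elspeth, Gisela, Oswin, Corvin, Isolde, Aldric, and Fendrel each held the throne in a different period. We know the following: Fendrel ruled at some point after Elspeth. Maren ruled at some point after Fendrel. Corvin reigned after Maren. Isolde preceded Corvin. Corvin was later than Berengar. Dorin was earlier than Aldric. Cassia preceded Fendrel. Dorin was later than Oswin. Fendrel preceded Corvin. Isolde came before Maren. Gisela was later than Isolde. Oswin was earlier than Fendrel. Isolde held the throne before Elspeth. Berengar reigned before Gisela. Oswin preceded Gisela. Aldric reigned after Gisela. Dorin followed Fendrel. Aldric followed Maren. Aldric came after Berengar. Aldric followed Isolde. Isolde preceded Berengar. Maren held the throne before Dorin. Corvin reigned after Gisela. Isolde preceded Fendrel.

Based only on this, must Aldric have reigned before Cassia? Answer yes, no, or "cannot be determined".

no

Tracing the constraints gives Cassia → Fendrel → Maren → Aldric, so Cassia must come before Aldric.
That means Aldric cannot be before Cassia.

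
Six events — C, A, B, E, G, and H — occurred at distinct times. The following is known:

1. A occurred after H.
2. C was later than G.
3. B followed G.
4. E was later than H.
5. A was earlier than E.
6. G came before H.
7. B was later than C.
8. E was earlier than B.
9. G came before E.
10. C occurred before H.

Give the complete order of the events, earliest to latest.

G, C, H, A, E, B

The constraints fix every adjacent pair, so only one ordering works:
G → C → H → A → E → B.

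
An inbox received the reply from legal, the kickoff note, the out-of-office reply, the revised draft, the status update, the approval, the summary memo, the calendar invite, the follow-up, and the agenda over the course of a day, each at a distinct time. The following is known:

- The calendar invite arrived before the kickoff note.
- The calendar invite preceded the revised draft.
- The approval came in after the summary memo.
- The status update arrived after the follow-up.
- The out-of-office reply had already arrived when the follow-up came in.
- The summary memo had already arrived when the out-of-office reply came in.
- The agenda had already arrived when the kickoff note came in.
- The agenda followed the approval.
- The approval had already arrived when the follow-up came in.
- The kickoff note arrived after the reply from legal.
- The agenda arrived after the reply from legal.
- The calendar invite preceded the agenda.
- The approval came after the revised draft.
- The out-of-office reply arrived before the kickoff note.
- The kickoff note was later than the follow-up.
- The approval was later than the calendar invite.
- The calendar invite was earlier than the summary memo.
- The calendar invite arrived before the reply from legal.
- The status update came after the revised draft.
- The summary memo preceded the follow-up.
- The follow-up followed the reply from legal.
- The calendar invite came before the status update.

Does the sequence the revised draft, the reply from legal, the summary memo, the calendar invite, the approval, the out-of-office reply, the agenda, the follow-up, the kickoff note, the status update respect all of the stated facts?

no

The constraints require the calendar invite before the reply from legal, but in the proposed sequence the reply from legal appears ahead of the calendar invite. That one violation is enough.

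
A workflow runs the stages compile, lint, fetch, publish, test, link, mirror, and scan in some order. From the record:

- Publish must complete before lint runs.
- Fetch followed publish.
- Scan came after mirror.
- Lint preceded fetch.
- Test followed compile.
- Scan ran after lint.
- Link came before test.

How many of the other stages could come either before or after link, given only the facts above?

Forced after link: test.
That leaves compile, fetch, lint, mirror, publish, and scan with no forced order relative to link — 6.

6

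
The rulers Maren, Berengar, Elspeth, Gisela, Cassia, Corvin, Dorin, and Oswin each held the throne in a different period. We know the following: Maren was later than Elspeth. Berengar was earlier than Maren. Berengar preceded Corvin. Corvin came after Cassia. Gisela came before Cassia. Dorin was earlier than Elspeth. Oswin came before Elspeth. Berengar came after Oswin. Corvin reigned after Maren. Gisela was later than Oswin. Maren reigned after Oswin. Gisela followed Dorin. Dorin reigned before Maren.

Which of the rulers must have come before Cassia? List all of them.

Dorin, Gisela, Oswin

Directly stated before Cassia: Gisela.
Dorin reaches Cassia via Dorin → Gisela → Cassia.
Oswin reaches Cassia via Oswin → Gisela → Cassia.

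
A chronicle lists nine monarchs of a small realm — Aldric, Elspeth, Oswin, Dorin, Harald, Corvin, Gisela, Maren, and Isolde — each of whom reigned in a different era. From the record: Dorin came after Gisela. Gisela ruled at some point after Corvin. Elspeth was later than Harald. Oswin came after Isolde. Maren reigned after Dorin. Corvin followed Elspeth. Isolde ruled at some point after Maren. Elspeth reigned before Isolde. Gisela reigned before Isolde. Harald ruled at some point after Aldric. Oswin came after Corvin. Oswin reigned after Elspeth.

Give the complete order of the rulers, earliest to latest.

Aldric, Harald, Elspeth, Corvin, Gisela, Dorin, Maren, Isolde, Oswin

The constraints fix every adjacent pair, so only one ordering works:
Aldric → Harald → Elspeth → Corvin → Gisela → Dorin → Maren → Isolde → Oswin.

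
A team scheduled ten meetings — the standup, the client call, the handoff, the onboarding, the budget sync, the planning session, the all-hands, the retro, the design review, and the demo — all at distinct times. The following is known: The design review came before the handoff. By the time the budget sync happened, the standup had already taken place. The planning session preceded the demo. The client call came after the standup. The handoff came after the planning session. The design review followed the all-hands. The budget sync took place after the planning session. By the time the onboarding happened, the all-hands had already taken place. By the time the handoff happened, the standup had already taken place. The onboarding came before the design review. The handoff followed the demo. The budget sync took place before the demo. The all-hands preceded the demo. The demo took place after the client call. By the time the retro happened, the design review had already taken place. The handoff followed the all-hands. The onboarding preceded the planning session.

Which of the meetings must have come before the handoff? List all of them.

Directly stated before the handoff: the all-hands, the demo, the design review, the planning session, and the standup.
The budget sync reaches the handoff via the budget sync → the demo → the handoff.
The client call reaches the handoff via the client call → the demo → the handoff.
The onboarding reaches the handoff via the onboarding → the planning session → the handoff.

the all-hands, the budget sync, the client call, the demo, the design review, the onboarding, the planning session, the standup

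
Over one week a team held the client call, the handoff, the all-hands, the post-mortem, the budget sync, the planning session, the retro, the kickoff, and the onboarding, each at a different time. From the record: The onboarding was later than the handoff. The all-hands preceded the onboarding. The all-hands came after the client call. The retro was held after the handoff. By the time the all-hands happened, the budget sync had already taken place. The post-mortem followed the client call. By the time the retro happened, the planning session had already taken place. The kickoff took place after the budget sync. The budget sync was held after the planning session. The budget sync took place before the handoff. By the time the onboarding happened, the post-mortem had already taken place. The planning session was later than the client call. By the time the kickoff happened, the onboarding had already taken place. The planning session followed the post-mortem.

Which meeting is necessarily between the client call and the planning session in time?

Tracing the constraints gives the client call → the post-mortem → the planning session, so the post-mortem sits after the client call and before the planning session.
No other meeting is forced both after the client call and before the planning session.

the post-mortem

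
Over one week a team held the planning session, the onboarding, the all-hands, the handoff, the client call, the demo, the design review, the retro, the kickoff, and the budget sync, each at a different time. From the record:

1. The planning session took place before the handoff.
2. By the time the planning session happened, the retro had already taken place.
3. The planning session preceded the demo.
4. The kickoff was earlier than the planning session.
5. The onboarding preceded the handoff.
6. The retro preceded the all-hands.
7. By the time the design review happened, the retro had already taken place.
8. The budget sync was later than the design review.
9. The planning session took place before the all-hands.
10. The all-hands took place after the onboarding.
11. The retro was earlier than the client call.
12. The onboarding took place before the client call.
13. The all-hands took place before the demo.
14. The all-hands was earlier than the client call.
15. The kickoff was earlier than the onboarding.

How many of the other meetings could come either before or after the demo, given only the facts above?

4

Forced before the demo: the all-hands, the kickoff, the onboarding, the planning session, and the retro.
That leaves the budget sync, the client call, the design review, and the handoff with no forced order relative to the demo — 4.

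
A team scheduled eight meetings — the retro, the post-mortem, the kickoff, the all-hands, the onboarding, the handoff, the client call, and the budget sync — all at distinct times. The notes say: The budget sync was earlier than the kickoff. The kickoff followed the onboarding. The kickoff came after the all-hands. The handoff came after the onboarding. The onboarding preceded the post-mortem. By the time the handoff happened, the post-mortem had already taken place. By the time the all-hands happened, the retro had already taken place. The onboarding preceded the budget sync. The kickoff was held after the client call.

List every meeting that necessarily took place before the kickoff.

the all-hands, the budget sync, the client call, the onboarding, the retro

Directly stated before the kickoff: the all-hands, the budget sync, the client call, and the onboarding.
The retro reaches the kickoff via the retro → the all-hands → the kickoff.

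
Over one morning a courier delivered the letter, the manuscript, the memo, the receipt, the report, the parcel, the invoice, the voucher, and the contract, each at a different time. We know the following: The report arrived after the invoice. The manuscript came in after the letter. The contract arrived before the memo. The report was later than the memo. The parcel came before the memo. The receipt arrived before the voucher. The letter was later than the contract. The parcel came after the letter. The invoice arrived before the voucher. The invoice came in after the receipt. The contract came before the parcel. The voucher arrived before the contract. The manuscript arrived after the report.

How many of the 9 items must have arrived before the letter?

Directly stated before the letter: the contract.
The invoice reaches the letter via the invoice → the voucher → the contract → the letter.
The receipt reaches the letter via the receipt → the voucher → the contract → the letter.
The voucher reaches the letter via the voucher → the contract → the letter.
No chain forces the report (or any of the others) ahead of the letter.
That's the contract, the invoice, the receipt, and the voucher — 4 in all.

4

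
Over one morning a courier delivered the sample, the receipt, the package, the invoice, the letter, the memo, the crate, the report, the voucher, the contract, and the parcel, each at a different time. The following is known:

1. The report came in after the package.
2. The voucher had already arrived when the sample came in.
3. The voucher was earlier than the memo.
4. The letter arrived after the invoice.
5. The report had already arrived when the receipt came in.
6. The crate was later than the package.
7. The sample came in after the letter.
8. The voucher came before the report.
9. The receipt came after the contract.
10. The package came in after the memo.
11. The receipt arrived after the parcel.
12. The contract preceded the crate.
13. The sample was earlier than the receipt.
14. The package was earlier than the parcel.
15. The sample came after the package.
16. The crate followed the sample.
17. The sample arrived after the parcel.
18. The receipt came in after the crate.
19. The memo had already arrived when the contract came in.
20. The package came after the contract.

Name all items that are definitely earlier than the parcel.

the contract, the memo, the package, the voucher

Directly stated before the parcel: the package.
The contract reaches the parcel via the contract → the package → the parcel.
The memo reaches the parcel via the memo → the package → the parcel.
The voucher reaches the parcel via the voucher → the memo → the package → the parcel.
No chain forces the invoice (or any of the others) ahead of the parcel.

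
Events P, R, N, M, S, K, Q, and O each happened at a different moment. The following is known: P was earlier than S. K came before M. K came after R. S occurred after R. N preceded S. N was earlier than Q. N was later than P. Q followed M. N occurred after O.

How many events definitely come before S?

Directly stated before S: N, P, and R.
O reaches S via O → N → S.
That's N, O, P, and R — 4 in all.

4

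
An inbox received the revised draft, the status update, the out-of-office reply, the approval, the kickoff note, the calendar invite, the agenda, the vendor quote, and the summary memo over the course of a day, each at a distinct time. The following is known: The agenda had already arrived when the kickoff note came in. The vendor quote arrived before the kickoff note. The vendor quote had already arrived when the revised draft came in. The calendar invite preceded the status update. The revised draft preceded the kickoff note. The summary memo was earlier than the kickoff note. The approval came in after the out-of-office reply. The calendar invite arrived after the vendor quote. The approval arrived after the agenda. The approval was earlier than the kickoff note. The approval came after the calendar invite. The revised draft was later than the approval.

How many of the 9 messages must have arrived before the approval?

4

Directly stated before the approval: the agenda, the calendar invite, and the out-of-office reply.
The vendor quote reaches the approval via the vendor quote → the calendar invite → the approval.
No chain forces the revised draft (or any of the others) ahead of the approval.
That's the agenda, the calendar invite, the out-of-office reply, and the vendor quote — 4 in all.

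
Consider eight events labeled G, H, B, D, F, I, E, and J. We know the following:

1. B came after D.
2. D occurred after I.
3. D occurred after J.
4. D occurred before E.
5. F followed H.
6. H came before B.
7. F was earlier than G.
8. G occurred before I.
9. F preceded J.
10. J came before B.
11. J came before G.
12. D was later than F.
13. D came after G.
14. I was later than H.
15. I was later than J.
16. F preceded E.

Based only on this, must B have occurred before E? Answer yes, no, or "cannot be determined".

cannot be determined

No chain of stated constraints runs from B to E, and none runs from E to B either.
So the relative order of B and E is not fixed by the given facts.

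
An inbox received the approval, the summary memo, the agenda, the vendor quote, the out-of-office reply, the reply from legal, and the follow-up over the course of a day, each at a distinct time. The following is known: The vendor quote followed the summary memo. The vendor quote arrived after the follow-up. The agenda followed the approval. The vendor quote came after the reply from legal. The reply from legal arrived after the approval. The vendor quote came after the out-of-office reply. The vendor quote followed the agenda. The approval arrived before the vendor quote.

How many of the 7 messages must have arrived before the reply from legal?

Directly stated before the reply from legal: the approval.
That's the approval — 1 in all.

1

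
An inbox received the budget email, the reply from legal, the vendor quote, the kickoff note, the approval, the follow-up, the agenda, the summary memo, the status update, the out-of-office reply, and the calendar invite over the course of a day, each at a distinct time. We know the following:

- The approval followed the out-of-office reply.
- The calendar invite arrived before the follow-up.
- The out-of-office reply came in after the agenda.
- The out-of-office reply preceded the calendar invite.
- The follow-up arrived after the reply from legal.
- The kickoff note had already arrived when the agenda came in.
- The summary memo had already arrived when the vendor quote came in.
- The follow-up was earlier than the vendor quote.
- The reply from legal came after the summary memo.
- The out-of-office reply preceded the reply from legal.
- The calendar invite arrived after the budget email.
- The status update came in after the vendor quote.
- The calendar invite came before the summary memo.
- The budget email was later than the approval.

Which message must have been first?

The kickoff note has a chain of constraints placing it before every other message, so the kickoff note must be first.

the kickoff note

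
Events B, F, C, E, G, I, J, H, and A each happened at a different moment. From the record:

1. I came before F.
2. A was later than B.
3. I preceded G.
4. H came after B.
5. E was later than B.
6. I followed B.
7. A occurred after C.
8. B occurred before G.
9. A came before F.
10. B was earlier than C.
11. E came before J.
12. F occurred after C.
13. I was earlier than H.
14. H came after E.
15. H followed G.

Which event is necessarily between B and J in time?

E

Tracing the constraints gives B → E → J, so E sits after B and before J.
No other event is forced both after B and before J.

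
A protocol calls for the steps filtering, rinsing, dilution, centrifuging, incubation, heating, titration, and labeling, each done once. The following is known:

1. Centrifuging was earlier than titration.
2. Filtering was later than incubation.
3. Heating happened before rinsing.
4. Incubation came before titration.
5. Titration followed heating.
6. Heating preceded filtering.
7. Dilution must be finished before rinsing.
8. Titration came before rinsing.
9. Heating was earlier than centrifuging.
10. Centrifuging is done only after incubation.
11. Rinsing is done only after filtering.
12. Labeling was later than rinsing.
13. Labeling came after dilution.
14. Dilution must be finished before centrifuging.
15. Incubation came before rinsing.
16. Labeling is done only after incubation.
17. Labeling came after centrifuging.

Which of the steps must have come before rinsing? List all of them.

Directly stated before rinsing: dilution, filtering, heating, incubation, and titration.
Centrifuging reaches rinsing via centrifuging → titration → rinsing.
No chain forces labeling ahead of rinsing.

centrifuging, dilution, filtering, heating, incubation, titration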